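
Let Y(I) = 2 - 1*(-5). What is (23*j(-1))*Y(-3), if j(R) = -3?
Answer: -483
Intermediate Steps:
Y(I) = 7 (Y(I) = 2 + 5 = 7)
(23*j(-1))*Y(-3) = (23*(-3))*7 = -69*7 = -483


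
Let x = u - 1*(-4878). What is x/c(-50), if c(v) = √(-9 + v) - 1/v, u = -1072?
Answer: 190300/147501 - 9515000*I*√59/147501 ≈ 1.2902 - 495.5*I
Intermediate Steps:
x = 3806 (x = -1072 - 1*(-4878) = -1072 + 4878 = 3806)
x/c(-50) = 3806/(√(-9 - 50) - 1/(-50)) = 3806/(√(-59) - 1*(-1/50)) = 3806/(I*√59 + 1/50) = 3806/(1/50 + I*√59)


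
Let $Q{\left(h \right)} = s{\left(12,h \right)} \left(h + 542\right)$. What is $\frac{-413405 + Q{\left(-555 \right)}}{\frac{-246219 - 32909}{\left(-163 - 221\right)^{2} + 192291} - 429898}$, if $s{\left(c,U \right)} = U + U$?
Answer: $\frac{135550559325}{146056834934} \approx 0.92807$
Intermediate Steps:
$s{\left(c,U \right)} = 2 U$
$Q{\left(h \right)} = 2 h \left(542 + h\right)$ ($Q{\left(h \right)} = 2 h \left(h + 542\right) = 2 h \left(542 + h\right)$)
$\frac{-413405 + Q{\left(-555 \right)}}{\frac{-246219 - 32909}{\left(-163 - 221\right)^{2} + 192291} - 429898} = \frac{-413405 + 2 \left(-555\right) \left(542 - 555\right)}{\frac{-246219 - 32909}{\left(-163 - 221\right)^{2} + 192291} - 429898} = \frac{-413405 + 2 \left(-555\right) \left(-13\right)}{- \frac{279128}{\left(-384\right)^{2} + 192291} - 429898} = \frac{-413405 + 14430}{- \frac{279128}{147456 + 192291} - 429898} = - \frac{398975}{- \frac{279128}{339747} - 429898} = - \frac{398975}{- \frac{146056834934}{339747}} = \left(-398975\right) \left(- \frac{339747}{146056834934}\right) = \frac{135550559325}{146056834934}$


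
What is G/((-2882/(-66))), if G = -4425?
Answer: -13275/131 ≈ -101.34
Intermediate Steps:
G/((-2882/(-66))) = -4425/((-2882/(-66))) = -4425/((-2882*(-1/66))) = -4425/131/3 = -4425*3/131 = -13275/131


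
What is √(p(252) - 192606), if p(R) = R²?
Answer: I*√129102 ≈ 359.31*I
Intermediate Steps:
√(p(252) - 192606) = √(252² - 192606) = √(63504 - 192606) = √(-129102) = I*√129102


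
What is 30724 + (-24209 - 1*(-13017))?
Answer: 19532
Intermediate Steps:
30724 + (-24209 - 1*(-13017)) = 30724 + (-24209 + 13017) = 30724 - 11192 = 19532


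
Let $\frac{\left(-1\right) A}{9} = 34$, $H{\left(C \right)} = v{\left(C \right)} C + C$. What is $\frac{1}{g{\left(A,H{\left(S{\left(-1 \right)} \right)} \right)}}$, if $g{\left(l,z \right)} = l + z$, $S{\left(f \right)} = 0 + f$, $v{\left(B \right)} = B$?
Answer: $- \frac{1}{306} \approx -0.003268$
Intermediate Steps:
$S{\left(f \right)} = f$
$H{\left(C \right)} = C + C^{2}$ ($H{\left(C \right)} = C C + C = C^{2} + C = C + C^{2}$)
$A = -306$ ($A = \left(-9\right) 34 = -306$)
$\frac{1}{g{\left(A,H{\left(S{\left(-1 \right)} \right)} \right)}} = \frac{1}{-306 - \left(1 - 1\right)} = \frac{1}{-306 - 0} = \frac{1}{-306 + 0} = \frac{1}{-306} = - \frac{1}{306}$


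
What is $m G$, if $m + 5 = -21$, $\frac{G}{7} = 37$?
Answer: $-6734$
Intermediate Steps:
$G = 259$ ($G = 7 \cdot 37 = 259$)
$m = -26$ ($m = -5 - 21 = -26$)
$m G = \left(-26\right) 259 = -6734$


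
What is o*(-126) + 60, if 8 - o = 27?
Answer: 2454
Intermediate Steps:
o = -19 (o = 8 - 1*27 = 8 - 27 = -19)
o*(-126) + 60 = -19*(-126) + 60 = 2394 + 60 = 2454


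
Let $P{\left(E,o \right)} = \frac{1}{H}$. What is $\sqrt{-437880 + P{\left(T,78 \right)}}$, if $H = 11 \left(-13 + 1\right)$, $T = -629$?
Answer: $\frac{i \sqrt{1907405313}}{66} \approx 661.72 i$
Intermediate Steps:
$H = -132$ ($H = 11 \left(-12\right) = -132$)
$P{\left(E,o \right)} = - \frac{1}{132}$ ($P{\left(E,o \right)} = \frac{1}{-132} = - \frac{1}{132}$)
$\sqrt{-437880 + P{\left(T,78 \right)}} = \sqrt{-437880 - \frac{1}{132}} = \sqrt{- \frac{57800161}{132}} = \frac{i \sqrt{1907405313}}{66}$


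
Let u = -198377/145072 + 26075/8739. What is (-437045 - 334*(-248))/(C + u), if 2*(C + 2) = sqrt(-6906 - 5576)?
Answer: 218440179098224358008176/5015743865020918556473 + 22488074290532129417057664*I*sqrt(2)/5015743865020918556473 ≈ 43.551 + 6340.6*I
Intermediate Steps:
C = -2 + 79*I*sqrt(2)/2 (C = -2 + sqrt(-6906 - 5576)/2 = -2 + sqrt(-12482)/2 = -2 + (79*I*sqrt(2))/2 = -2 + 79*I*sqrt(2)/2 ≈ -2.0 + 55.861*I)
u = 2049135797/1267784208 (u = -198377*1/145072 + 26075*(1/8739) = -198377/145072 + 26075/8739 = 2049135797/1267784208 ≈ 1.6163)
(-437045 - 334*(-248))/(C + u) = (-437045 - 334*(-248))/((-2 + 79*I*sqrt(2)/2) + 2049135797/1267784208) = (-437045 + 82832)/(-486432619/1267784208 + 79*I*sqrt(2)/2) = -354213/(-486432619/1267784208 + 79*I*sqrt(2)/2)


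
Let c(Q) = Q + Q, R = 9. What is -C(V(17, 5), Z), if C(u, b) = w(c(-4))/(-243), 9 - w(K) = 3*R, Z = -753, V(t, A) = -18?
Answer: -2/27 ≈ -0.074074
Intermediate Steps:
c(Q) = 2*Q
w(K) = -18 (w(K) = 9 - 3*9 = 9 - 1*27 = 9 - 27 = -18)
C(u, b) = 2/27 (C(u, b) = -18/(-243) = -18*(-1/243) = 2/27)
-C(V(17, 5), Z) = -1*2/27 = -2/27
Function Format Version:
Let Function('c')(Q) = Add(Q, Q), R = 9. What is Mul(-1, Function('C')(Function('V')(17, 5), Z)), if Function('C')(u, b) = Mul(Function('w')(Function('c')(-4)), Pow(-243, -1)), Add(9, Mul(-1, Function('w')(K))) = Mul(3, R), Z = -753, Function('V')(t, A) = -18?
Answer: Rational(-2, 27) ≈ -0.074074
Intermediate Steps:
Function('c')(Q) = Mul(2, Q)
Function('w')(K) = -18 (Function('w')(K) = Add(9, Mul(-1, Mul(3, 9))) = Add(9, Mul(-1, 27)) = Add(9, -27) = -18)
Function('C')(u, b) = Rational(2, 27) (Function('C')(u, b) = Mul(-18, Pow(-243, -1)) = Mul(-18, Rational(-1, 243)) = Rational(2, 27))
Mul(-1, Function('C')(Function('V')(17, 5), Z)) = Mul(-1, Rational(2, 27)) = Rational(-2, 27)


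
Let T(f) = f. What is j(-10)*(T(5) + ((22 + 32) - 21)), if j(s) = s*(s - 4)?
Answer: 5320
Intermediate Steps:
j(s) = s*(-4 + s)
j(-10)*(T(5) + ((22 + 32) - 21)) = (-10*(-4 - 10))*(5 + ((22 + 32) - 21)) = (-10*(-14))*(5 + (54 - 21)) = 140*(5 + 33) = 140*38 = 5320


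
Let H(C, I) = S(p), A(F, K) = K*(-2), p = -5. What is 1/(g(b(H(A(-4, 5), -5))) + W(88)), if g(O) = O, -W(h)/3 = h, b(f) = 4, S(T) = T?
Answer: -1/260 ≈ -0.0038462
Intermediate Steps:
A(F, K) = -2*K
H(C, I) = -5
W(h) = -3*h
1/(g(b(H(A(-4, 5), -5))) + W(88)) = 1/(4 - 3*88) = 1/(4 - 264) = 1/(-260) = -1/260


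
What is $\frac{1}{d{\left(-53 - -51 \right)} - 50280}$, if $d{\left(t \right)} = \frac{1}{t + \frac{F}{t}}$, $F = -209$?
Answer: $- \frac{205}{10307398} \approx -1.9889 \cdot 10^{-5}$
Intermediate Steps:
$d{\left(t \right)} = \frac{1}{t - \frac{209}{t}}$
$\frac{1}{d{\left(-53 - -51 \right)} - 50280} = \frac{1}{\frac{-53 - -51}{-209 + \left(-53 - -51\right)^{2}} - 50280} = \frac{1}{\frac{-53 + 51}{-209 + \left(-53 + 51\right)^{2}} - 50280} = \frac{1}{- \frac{2}{-209 + \left(-2\right)^{2}} - 50280} = \frac{1}{- \frac{2}{-209 + 4} - 50280} = \frac{1}{- \frac{2}{-205} - 50280} = \frac{1}{\left(-2\right) \left(- \frac{1}{205}\right) - 50280} = \frac{1}{\frac{2}{205} - 50280} = \frac{1}{- \frac{10307398}{205}} = - \frac{205}{10307398}$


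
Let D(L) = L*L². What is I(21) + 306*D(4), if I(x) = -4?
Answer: 19580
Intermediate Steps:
D(L) = L³
I(21) + 306*D(4) = -4 + 306*4³ = -4 + 306*64 = -4 + 19584 = 19580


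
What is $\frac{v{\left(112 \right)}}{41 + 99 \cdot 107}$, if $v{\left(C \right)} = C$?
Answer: $\frac{56}{5317} \approx 0.010532$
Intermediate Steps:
$\frac{v{\left(112 \right)}}{41 + 99 \cdot 107} = \frac{112}{41 + 99 \cdot 107} = \frac{112}{41 + 10593} = \frac{112}{10634} = 112 \cdot \frac{1}{10634} = \frac{56}{5317}$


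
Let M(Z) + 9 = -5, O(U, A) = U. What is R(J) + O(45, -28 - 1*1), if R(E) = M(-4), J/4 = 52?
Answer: 31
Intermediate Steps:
M(Z) = -14 (M(Z) = -9 - 5 = -14)
J = 208 (J = 4*52 = 208)
R(E) = -14
R(J) + O(45, -28 - 1*1) = -14 + 45 = 31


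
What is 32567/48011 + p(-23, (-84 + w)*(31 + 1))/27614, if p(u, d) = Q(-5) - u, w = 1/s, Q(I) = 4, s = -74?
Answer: 900601435/1325775754 ≈ 0.67930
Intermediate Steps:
w = -1/74 (w = 1/(-74) = -1/74 ≈ -0.013514)
p(u, d) = 4 - u
32567/48011 + p(-23, (-84 + w)*(31 + 1))/27614 = 32567/48011 + (4 - 1*(-23))/27614 = 32567*(1/48011) + (4 + 23)*(1/27614) = 32567/48011 + 27*(1/27614) = 32567/48011 + 27/27614 = 900601435/1325775754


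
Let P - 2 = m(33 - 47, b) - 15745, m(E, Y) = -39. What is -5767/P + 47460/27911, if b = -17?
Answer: 619453/299858 ≈ 2.0658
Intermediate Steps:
P = -15782 (P = 2 + (-39 - 15745) = 2 - 15784 = -15782)
-5767/P + 47460/27911 = -5767/(-15782) + 47460/27911 = -5767*(-1/15782) + 47460*(1/27911) = 5767/15782 + 420/247 = 619453/299858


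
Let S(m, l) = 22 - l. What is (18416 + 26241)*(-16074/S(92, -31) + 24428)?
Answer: 57098886770/53 ≈ 1.0773e+9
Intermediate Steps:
(18416 + 26241)*(-16074/S(92, -31) + 24428) = (18416 + 26241)*(-16074/(22 - 1*(-31)) + 24428) = 44657*(-16074/(22 + 31) + 24428) = 44657*(-16074/53 + 24428) = 44657*(1278610/53) = 57098886770/53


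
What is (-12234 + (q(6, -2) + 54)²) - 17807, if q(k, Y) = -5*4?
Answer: -28885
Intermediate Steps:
q(k, Y) = -20
(-12234 + (q(6, -2) + 54)²) - 17807 = (-12234 + (-20 + 54)²) - 17807 = (-12234 + 34²) - 17807 = (-12234 + 1156) - 17807 = -11078 - 17807 = -28885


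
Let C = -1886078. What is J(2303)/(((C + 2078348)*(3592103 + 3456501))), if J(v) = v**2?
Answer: 5303809/1355235091080 ≈ 3.9136e-6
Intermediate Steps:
J(2303)/(((C + 2078348)*(3592103 + 3456501))) = 2303**2/(((-1886078 + 2078348)*(3592103 + 3456501))) = 5303809/((192270*7048604)) = 5303809/1355235091080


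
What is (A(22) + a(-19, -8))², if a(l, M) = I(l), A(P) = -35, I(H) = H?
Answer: 2916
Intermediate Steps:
a(l, M) = l
(A(22) + a(-19, -8))² = (-35 - 19)² = (-54)² = 2916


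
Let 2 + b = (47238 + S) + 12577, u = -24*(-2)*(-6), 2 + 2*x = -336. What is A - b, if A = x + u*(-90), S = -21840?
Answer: -12222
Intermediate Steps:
x = -169 (x = -1 + (½)*(-336) = -1 - 168 = -169)
u = -288 (u = -6*(-8)*(-6) = 48*(-6) = -288)
b = 37973 (b = -2 + ((47238 - 21840) + 12577) = -2 + (25398 + 12577) = -2 + 37975 = 37973)
A = 25751 (A = -169 - 288*(-90) = -169 + 25920 = 25751)
A - b = 25751 - 1*37973 = 25751 - 37973 = -12222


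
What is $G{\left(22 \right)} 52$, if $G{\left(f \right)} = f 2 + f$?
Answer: $3432$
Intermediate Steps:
$G{\left(f \right)} = 3 f$ ($G{\left(f \right)} = 2 f + f = 3 f$)
$G{\left(22 \right)} 52 = 3 \cdot 22 \cdot 52 = 66 \cdot 52 = 3432$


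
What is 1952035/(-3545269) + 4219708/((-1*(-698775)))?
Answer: 1942280957761/353906477925 ≈ 5.4881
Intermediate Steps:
1952035/(-3545269) + 4219708/((-1*(-698775))) = 1952035*(-1/3545269) + 4219708/698775 = -1952035/3545269 + 4219708*(1/698775) = -1952035/3545269 + 4219708/698775 = 1942280957761/353906477925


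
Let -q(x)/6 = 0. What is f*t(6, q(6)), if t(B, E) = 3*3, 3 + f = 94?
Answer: 819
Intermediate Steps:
q(x) = 0 (q(x) = -6*0 = 0)
f = 91 (f = -3 + 94 = 91)
t(B, E) = 9
f*t(6, q(6)) = 91*9 = 819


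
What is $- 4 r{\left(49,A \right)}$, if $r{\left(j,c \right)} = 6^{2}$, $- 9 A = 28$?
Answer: $-144$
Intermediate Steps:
$A = - \frac{28}{9}$ ($A = \left(- \frac{1}{9}\right) 28 = - \frac{28}{9} \approx -3.1111$)
$r{\left(j,c \right)} = 36$
$- 4 r{\left(49,A \right)} = \left(-4\right) 36 = -144$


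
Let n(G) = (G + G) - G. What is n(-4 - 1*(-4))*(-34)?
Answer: 0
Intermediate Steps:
n(G) = G (n(G) = 2*G - G = G)
n(-4 - 1*(-4))*(-34) = (-4 - 1*(-4))*(-34) = (-4 + 4)*(-34) = 0*(-34) = 0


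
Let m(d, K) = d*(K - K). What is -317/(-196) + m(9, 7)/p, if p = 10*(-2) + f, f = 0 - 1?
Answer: 317/196 ≈ 1.6173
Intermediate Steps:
f = -1
m(d, K) = 0 (m(d, K) = d*0 = 0)
p = -21 (p = 10*(-2) - 1 = -20 - 1 = -21)
-317/(-196) + m(9, 7)/p = -317/(-196) + 0/(-21) = -317*(-1/196) + 0*(-1/21) = 317/196 + 0 = 317/196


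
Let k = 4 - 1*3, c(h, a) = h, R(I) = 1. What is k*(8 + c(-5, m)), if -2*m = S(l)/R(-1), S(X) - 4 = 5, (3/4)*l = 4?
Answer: 3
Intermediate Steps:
l = 16/3 (l = (4/3)*4 = 16/3 ≈ 5.3333)
S(X) = 9 (S(X) = 4 + 5 = 9)
m = -9/2 (m = -9/(2*1) = -9/2 ≈ -4.5000)
k = 1 (k = 4 - 3 = 1)
k*(8 + c(-5, m)) = 1*(8 - 5) = 1*3 = 3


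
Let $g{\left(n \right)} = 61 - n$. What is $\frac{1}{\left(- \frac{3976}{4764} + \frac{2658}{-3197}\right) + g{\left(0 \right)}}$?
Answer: $\frac{3807627}{225921751} \approx 0.016854$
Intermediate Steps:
$\frac{1}{\left(- \frac{3976}{4764} + \frac{2658}{-3197}\right) + g{\left(0 \right)}} = \frac{1}{\left(- \frac{3976}{4764} + \frac{2658}{-3197}\right) + \left(61 - 0\right)} = \frac{1}{\left(\left(-3976\right) \frac{1}{4764} + 2658 \left(- \frac{1}{3197}\right)\right) + \left(61 + 0\right)} = \frac{1}{\left(- \frac{994}{1191} - \frac{2658}{3197}\right) + 61} = \frac{1}{- \frac{6343496}{3807627} + 61} = \frac{1}{\frac{225921751}{3807627}} = \frac{3807627}{225921751}$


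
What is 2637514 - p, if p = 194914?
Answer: 2442600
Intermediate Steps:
2637514 - p = 2637514 - 1*194914 = 2637514 - 194914 = 2442600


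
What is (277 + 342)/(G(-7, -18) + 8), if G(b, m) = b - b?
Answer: 619/8 ≈ 77.375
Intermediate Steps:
G(b, m) = 0
(277 + 342)/(G(-7, -18) + 8) = (277 + 342)/(0 + 8) = 619/8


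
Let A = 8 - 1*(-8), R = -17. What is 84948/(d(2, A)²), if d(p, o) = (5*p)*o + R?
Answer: 84948/20449 ≈ 4.1541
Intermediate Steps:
A = 16 (A = 8 + 8 = 16)
d(p, o) = -17 + 5*o*p (d(p, o) = (5*p)*o - 17 = 5*o*p - 17 = -17 + 5*o*p)
84948/(d(2, A)²) = 84948/((-17 + 5*16*2)²) = 84948/((-17 + 160)²) = 84948/(143²) = 84948/20449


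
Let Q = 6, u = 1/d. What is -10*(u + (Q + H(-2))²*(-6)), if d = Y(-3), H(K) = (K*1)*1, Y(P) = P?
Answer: 2890/3 ≈ 963.33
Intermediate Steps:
H(K) = K (H(K) = K*1 = K)
d = -3
u = -⅓ (u = 1/(-3) = -⅓ ≈ -0.33333)
-10*(u + (Q + H(-2))²*(-6)) = -10*(-⅓ + (6 - 2)²*(-6)) = -10*(-⅓ + 4²*(-6)) = -10*(-⅓ + 16*(-6)) = -10*(-⅓ - 96) = -10*(-289/3) = 2890/3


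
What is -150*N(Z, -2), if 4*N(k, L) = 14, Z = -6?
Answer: -525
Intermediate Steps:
N(k, L) = 7/2 (N(k, L) = (¼)*14 = 7/2)
-150*N(Z, -2) = -150*7/2 = -525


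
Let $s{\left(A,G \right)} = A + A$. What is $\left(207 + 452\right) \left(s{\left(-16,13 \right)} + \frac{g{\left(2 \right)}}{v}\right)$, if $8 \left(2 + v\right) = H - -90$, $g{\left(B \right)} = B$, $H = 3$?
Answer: $- \frac{1613232}{77} \approx -20951.0$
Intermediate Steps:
$s{\left(A,G \right)} = 2 A$
$v = \frac{77}{8}$ ($v = -2 + \frac{3 - -90}{8} = -2 + \frac{3 + 90}{8} = -2 + \frac{1}{8} \cdot 93 = -2 + \frac{93}{8} = \frac{77}{8} \approx 9.625$)
$\left(207 + 452\right) \left(s{\left(-16,13 \right)} + \frac{g{\left(2 \right)}}{v}\right) = \left(207 + 452\right) \left(2 \left(-16\right) + \frac{2}{\frac{77}{8}}\right) = 659 \left(-32 + 2 \cdot \frac{8}{77}\right) = 659 \left(-32 + \frac{16}{77}\right) = 659 \left(- \frac{2448}{77}\right) = - \frac{1613232}{77}$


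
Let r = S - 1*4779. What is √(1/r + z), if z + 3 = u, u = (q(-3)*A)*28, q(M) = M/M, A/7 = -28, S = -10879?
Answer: I*√1346244760982/15658 ≈ 74.101*I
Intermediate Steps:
A = -196 (A = 7*(-28) = -196)
q(M) = 1
r = -15658 (r = -10879 - 1*4779 = -10879 - 4779 = -15658)
u = -5488 (u = (1*(-196))*28 = -196*28 = -5488)
z = -5491 (z = -3 - 5488 = -5491)
√(1/r + z) = √(1/(-15658) - 5491) = √(-1/15658 - 5491) = √(-85978079/15658) = I*√1346244760982/15658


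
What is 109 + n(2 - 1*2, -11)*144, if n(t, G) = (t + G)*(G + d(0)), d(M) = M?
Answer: 17533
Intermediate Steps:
n(t, G) = G*(G + t) (n(t, G) = (t + G)*(G + 0) = (G + t)*G = G*(G + t))
109 + n(2 - 1*2, -11)*144 = 109 - 11*(-11 + (2 - 1*2))*144 = 109 - 11*(-11 + (2 - 2))*144 = 109 - 11*(-11 + 0)*144 = 109 - 11*(-11)*144 = 109 + 121*144 = 109 + 17424 = 17533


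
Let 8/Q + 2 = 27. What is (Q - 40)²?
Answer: 984064/625 ≈ 1574.5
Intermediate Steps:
Q = 8/25 (Q = 8/(-2 + 27) = 8/25 ≈ 0.32000)
(Q - 40)² = (8/25 - 40)² = (-992/25)² = 984064/625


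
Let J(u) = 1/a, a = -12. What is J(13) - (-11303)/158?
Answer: 67739/948 ≈ 71.455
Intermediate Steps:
J(u) = -1/12 (J(u) = 1/(-12) = -1/12)
J(13) - (-11303)/158 = -1/12 - (-11303)/158 = -1/12 - 127*(-89/158) = -1/12 + 11303/158 = 67739/948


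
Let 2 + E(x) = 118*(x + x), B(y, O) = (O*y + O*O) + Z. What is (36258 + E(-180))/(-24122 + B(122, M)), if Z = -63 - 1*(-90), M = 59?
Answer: 778/1677 ≈ 0.46392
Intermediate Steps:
Z = 27 (Z = -63 + 90 = 27)
B(y, O) = 27 + O² + O*y (B(y, O) = (O*y + O*O) + 27 = (O*y + O²) + 27 = (O² + O*y) + 27 = 27 + O² + O*y)
E(x) = -2 + 236*x (E(x) = -2 + 118*(x + x) = -2 + 118*(2*x) = -2 + 236*x)
(36258 + E(-180))/(-24122 + B(122, M)) = (36258 + (-2 + 236*(-180)))/(-24122 + (27 + 59² + 59*122)) = (36258 + (-2 - 42480))/(-24122 + (27 + 3481 + 7198)) = (36258 - 42482)/(-24122 + 10706) = -6224/(-13416) = -6224*(-1/13416) = 778/1677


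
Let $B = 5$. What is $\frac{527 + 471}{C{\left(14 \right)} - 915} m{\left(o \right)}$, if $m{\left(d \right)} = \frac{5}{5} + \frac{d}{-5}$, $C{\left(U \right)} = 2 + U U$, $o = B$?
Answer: $0$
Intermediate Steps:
$o = 5$
$C{\left(U \right)} = 2 + U^{2}$
$m{\left(d \right)} = 1 - \frac{d}{5}$ ($m{\left(d \right)} = 5 \cdot \frac{1}{5} + d \left(- \frac{1}{5}\right) = 1 - \frac{d}{5}$)
$\frac{527 + 471}{C{\left(14 \right)} - 915} m{\left(o \right)} = \frac{527 + 471}{\left(2 + 14^{2}\right) - 915} \left(1 - 1\right) = \frac{998}{\left(2 + 196\right) - 915} \left(1 - 1\right) = \frac{998}{198 - 915} \cdot 0 = \frac{998}{-717} \cdot 0 = 998 \left(- \frac{1}{717}\right) 0 = \left(- \frac{998}{717}\right) 0 = 0$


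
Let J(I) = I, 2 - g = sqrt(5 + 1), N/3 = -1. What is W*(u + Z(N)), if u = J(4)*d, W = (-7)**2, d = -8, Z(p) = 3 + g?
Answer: -1323 - 49*sqrt(6) ≈ -1443.0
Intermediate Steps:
N = -3 (N = 3*(-1) = -3)
g = 2 - sqrt(6) (g = 2 - sqrt(5 + 1) = 2 - sqrt(6) ≈ -0.44949)
Z(p) = 5 - sqrt(6) (Z(p) = 3 + (2 - sqrt(6)) = 5 - sqrt(6))
W = 49
u = -32 (u = 4*(-8) = -32)
W*(u + Z(N)) = 49*(-32 + (5 - sqrt(6))) = 49*(-27 - sqrt(6)) = -1323 - 49*sqrt(6)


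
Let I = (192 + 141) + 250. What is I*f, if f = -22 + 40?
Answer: 10494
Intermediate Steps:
f = 18
I = 583 (I = 333 + 250 = 583)
I*f = 583*18 = 10494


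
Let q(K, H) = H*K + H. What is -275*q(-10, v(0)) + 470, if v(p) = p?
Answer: 470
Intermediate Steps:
q(K, H) = H + H*K
-275*q(-10, v(0)) + 470 = -0*(1 - 10) + 470 = -0*(-9) + 470 = -275*0 + 470 = 0 + 470 = 470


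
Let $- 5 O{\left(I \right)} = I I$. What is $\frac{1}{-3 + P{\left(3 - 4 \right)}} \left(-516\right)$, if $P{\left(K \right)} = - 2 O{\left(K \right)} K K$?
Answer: $\frac{2580}{13} \approx 198.46$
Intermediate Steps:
$O{\left(I \right)} = - \frac{I^{2}}{5}$ ($O{\left(I \right)} = - \frac{I I}{5} = - \frac{I^{2}}{5}$)
$P{\left(K \right)} = \frac{2 K^{4}}{5}$ ($P{\left(K \right)} = - 2 \left(- \frac{K^{2}}{5}\right) K K = \frac{2 K^{2}}{5} K K = \frac{2 K^{3}}{5} K = \frac{2 K^{4}}{5}$)
$\frac{1}{-3 + P{\left(3 - 4 \right)}} \left(-516\right) = \frac{1}{-3 + \frac{2 \left(3 - 4\right)^{4}}{5}} \left(-516\right) = \frac{1}{-3 + \frac{2 \left(-1\right)^{4}}{5}} \left(-516\right) = \frac{1}{-3 + \frac{2}{5} \cdot 1} \left(-516\right) = \frac{1}{-3 + \frac{2}{5}} \left(-516\right) = \frac{1}{- \frac{13}{5}} \left(-516\right) = \left(- \frac{5}{13}\right) \left(-516\right) = \frac{2580}{13}$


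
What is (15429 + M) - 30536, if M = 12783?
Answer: -2324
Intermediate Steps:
(15429 + M) - 30536 = (15429 + 12783) - 30536 = 28212 - 30536 = -2324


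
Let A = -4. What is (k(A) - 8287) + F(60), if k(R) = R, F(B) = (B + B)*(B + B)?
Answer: 6109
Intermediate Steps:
F(B) = 4*B**2 (F(B) = (2*B)*(2*B) = 4*B**2)
(k(A) - 8287) + F(60) = (-4 - 8287) + 4*60**2 = -8291 + 4*3600 = -8291 + 14400 = 6109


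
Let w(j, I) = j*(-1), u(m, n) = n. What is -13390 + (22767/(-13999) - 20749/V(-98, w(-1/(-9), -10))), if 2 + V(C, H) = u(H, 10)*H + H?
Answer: -2822424674/405971 ≈ -6952.3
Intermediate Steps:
w(j, I) = -j
V(C, H) = -2 + 11*H (V(C, H) = -2 + (10*H + H) = -2 + 11*H)
-13390 + (22767/(-13999) - 20749/V(-98, w(-1/(-9), -10))) = -13390 + (22767/(-13999) - 20749/(-2 + 11*(-(-1)/(-9)))) = -13390 + (22767*(-1/13999) - 20749/(-2 + 11*(-(-1)*(-1)/9))) = -13390 + (-22767/13999 - 20749/(-2 + 11*(-1*⅑))) = -13390 + (-22767/13999 - 20749/(-2 + 11*(-⅑))) = -13390 + (-22767/13999 - 20749/(-2 - 11/9)) = -13390 + (-22767/13999 - 20749/(-29/9)) = -13390 + (-22767/13999 - 20749*(-9/29)) = -13390 + (-22767/13999 + 186741/29) = -13390 + 2613527016/405971 = -2822424674/405971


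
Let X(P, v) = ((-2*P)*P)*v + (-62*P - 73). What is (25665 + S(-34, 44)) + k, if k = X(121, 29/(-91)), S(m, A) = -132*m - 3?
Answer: 2903503/91 ≈ 31907.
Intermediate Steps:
S(m, A) = -3 - 132*m
X(P, v) = -73 - 62*P - 2*v*P² (X(P, v) = (-2*P²)*v + (-73 - 62*P) = -2*v*P² + (-73 - 62*P) = -73 - 62*P - 2*v*P²)
k = 159853/91 (k = -73 - 62*121 - 2*29/(-91)*121² = -73 - 7502 - 2*29*(-1/91)*14641 = -73 - 7502 - 2*(-29/91)*14641 = -73 - 7502 + 849178/91 = 159853/91 ≈ 1756.6)
(25665 + S(-34, 44)) + k = (25665 + (-3 - 132*(-34))) + 159853/91 = (25665 + (-3 + 4488)) + 159853/91 = (25665 + 4485) + 159853/91 = 30150 + 159853/91 = 2903503/91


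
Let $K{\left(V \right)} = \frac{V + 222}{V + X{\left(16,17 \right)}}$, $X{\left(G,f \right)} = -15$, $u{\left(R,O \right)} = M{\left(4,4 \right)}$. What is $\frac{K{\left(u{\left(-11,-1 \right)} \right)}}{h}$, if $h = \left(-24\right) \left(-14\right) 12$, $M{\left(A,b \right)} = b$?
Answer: $- \frac{113}{22176} \approx -0.0050956$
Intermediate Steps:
$u{\left(R,O \right)} = 4$
$h = 4032$ ($h = 336 \cdot 12 = 4032$)
$K{\left(V \right)} = \frac{222 + V}{-15 + V}$ ($K{\left(V \right)} = \frac{V + 222}{V - 15} = \frac{222 + V}{-15 + V}$)
$\frac{K{\left(u{\left(-11,-1 \right)} \right)}}{h} = \frac{\frac{1}{-15 + 4} \left(222 + 4\right)}{4032} = \frac{1}{-11} \cdot 226 \cdot \frac{1}{4032} = \left(- \frac{1}{11}\right) 226 \cdot \frac{1}{4032} = \left(- \frac{226}{11}\right) \frac{1}{4032} = - \frac{113}{22176}$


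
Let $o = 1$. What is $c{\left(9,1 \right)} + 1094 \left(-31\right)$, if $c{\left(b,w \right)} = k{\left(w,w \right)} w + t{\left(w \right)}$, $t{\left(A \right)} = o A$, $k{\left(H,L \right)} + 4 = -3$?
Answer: $-33920$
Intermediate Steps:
$k{\left(H,L \right)} = -7$ ($k{\left(H,L \right)} = -4 - 3 = -7$)
$t{\left(A \right)} = A$ ($t{\left(A \right)} = 1 A = A$)
$c{\left(b,w \right)} = - 6 w$ ($c{\left(b,w \right)} = - 7 w + w = - 6 w$)
$c{\left(9,1 \right)} + 1094 \left(-31\right) = \left(-6\right) 1 + 1094 \left(-31\right) = -6 - 33914 = -33920$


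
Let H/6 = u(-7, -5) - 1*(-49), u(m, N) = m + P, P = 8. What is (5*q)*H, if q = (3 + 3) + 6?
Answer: 18000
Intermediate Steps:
u(m, N) = 8 + m (u(m, N) = m + 8 = 8 + m)
q = 12 (q = 6 + 6 = 12)
H = 300 (H = 6*((8 - 7) - 1*(-49)) = 6*(1 + 49) = 6*50 = 300)
(5*q)*H = (5*12)*300 = 60*300 = 18000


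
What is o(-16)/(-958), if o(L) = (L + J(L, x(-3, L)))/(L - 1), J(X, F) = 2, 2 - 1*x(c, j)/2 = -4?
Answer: -7/8143 ≈ -0.00085963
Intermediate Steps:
x(c, j) = 12 (x(c, j) = 4 - 2*(-4) = 4 + 8 = 12)
o(L) = (2 + L)/(-1 + L) (o(L) = (L + 2)/(L - 1) = (2 + L)/(-1 + L))
o(-16)/(-958) = ((2 - 16)/(-1 - 16))/(-958) = (-14/(-17))*(-1/958) = -1/17*(-14)*(-1/958) = (14/17)*(-1/958) = -7/8143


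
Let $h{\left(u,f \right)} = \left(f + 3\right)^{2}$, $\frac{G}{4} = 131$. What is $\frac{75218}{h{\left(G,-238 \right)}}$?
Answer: $\frac{75218}{55225} \approx 1.362$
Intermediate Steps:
$G = 524$ ($G = 4 \cdot 131 = 524$)
$h{\left(u,f \right)} = \left(3 + f\right)^{2}$
$\frac{75218}{h{\left(G,-238 \right)}} = \frac{75218}{\left(3 - 238\right)^{2}} = \frac{75218}{\left(-235\right)^{2}} = \frac{75218}{55225}$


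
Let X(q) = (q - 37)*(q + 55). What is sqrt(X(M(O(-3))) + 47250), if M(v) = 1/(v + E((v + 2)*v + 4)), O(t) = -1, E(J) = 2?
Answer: 3*sqrt(5026) ≈ 212.68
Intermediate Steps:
M(v) = 1/(2 + v) (M(v) = 1/(v + 2) = 1/(2 + v))
X(q) = (-37 + q)*(55 + q)
sqrt(X(M(O(-3))) + 47250) = sqrt((-2035 + (1/(2 - 1))**2 + 18/(2 - 1)) + 47250) = sqrt((-2035 + (1/1)**2 + 18/1) + 47250) = sqrt((-2035 + 1**2 + 18*1) + 47250) = sqrt((-2035 + 1 + 18) + 47250) = sqrt(-2016 + 47250) = sqrt(45234) = 3*sqrt(5026)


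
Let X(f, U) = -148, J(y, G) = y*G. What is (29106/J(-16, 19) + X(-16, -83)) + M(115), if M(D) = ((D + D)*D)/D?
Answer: -2089/152 ≈ -13.743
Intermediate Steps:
J(y, G) = G*y
M(D) = 2*D (M(D) = ((2*D)*D)/D = (2*D²)/D = 2*D)
(29106/J(-16, 19) + X(-16, -83)) + M(115) = (29106/((19*(-16))) - 148) + 2*115 = (29106/(-304) - 148) + 230 = (29106*(-1/304) - 148) + 230 = (-14553/152 - 148) + 230 = -37049/152 + 230 = -2089/152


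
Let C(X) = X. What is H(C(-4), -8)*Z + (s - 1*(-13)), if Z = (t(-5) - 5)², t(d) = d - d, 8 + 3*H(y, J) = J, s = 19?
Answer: -304/3 ≈ -101.33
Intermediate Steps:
H(y, J) = -8/3 + J/3
t(d) = 0
Z = 25 (Z = (0 - 5)² = (-5)² = 25)
H(C(-4), -8)*Z + (s - 1*(-13)) = (-8/3 + (⅓)*(-8))*25 + (19 - 1*(-13)) = (-8/3 - 8/3)*25 + (19 + 13) = -16/3*25 + 32 = -400/3 + 32 = -304/3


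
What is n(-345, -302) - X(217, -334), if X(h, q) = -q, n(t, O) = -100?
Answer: -434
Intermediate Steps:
n(-345, -302) - X(217, -334) = -100 - (-1)*(-334) = -100 - 1*334 = -100 - 334 = -434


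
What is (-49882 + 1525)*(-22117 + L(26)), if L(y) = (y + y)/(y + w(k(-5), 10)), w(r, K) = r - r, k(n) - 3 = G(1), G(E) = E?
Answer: 1069415055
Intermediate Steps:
k(n) = 4 (k(n) = 3 + 1 = 4)
w(r, K) = 0
L(y) = 2 (L(y) = (y + y)/(y + 0) = (2*y)/y = 2)
(-49882 + 1525)*(-22117 + L(26)) = (-49882 + 1525)*(-22117 + 2) = -48357*(-22115) = 1069415055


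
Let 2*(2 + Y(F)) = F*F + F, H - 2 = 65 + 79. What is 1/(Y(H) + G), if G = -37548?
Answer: -1/26819 ≈ -3.7287e-5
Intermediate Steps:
H = 146 (H = 2 + (65 + 79) = 2 + 144 = 146)
Y(F) = -2 + F/2 + F**2/2 (Y(F) = -2 + (F*F + F)/2 = -2 + (F**2 + F)/2 = -2 + (F + F**2)/2 = -2 + (F/2 + F**2/2) = -2 + F/2 + F**2/2)
1/(Y(H) + G) = 1/((-2 + (1/2)*146 + (1/2)*146**2) - 37548) = 1/((-2 + 73 + (1/2)*21316) - 37548) = 1/((-2 + 73 + 10658) - 37548) = 1/(10729 - 37548) = 1/(-26819) = -1/26819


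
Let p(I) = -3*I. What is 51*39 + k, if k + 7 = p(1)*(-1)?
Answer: 1985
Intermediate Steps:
k = -4 (k = -7 - 3*1*(-1) = -7 - 3*(-1) = -7 + 3 = -4)
51*39 + k = 51*39 - 4 = 1989 - 4 = 1985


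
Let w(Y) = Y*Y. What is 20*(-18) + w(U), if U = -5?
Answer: -335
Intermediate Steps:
w(Y) = Y²
20*(-18) + w(U) = 20*(-18) + (-5)² = -360 + 25 = -335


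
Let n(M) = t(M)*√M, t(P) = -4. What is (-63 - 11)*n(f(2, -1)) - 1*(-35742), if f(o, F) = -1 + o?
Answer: 36038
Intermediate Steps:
n(M) = -4*√M
(-63 - 11)*n(f(2, -1)) - 1*(-35742) = (-63 - 11)*(-4*√(-1 + 2)) - 1*(-35742) = -(-296)*√1 + 35742 = -(-296) + 35742 = -74*(-4) + 35742 = 296 + 35742 = 36038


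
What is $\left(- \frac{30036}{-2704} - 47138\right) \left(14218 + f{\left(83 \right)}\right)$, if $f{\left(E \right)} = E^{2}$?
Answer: $- \frac{672422141353}{676} \approx -9.9471 \cdot 10^{8}$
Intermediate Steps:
$\left(- \frac{30036}{-2704} - 47138\right) \left(14218 + f{\left(83 \right)}\right) = \left(- \frac{30036}{-2704} - 47138\right) \left(14218 + 83^{2}\right) = \left(\left(-30036\right) \left(- \frac{1}{2704}\right) - 47138\right) \left(14218 + 6889\right) = \left(\frac{7509}{676} - 47138\right) 21107 = \left(- \frac{31857779}{676}\right) 21107 = - \frac{672422141353}{676}$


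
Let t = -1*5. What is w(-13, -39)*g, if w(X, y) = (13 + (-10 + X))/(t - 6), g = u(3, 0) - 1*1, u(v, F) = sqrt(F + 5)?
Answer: -10/11 + 10*sqrt(5)/11 ≈ 1.1237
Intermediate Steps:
u(v, F) = sqrt(5 + F)
t = -5
g = -1 + sqrt(5) (g = sqrt(5 + 0) - 1*1 = sqrt(5) - 1 = -1 + sqrt(5) ≈ 1.2361)
w(X, y) = -3/11 - X/11 (w(X, y) = (13 + (-10 + X))/(-5 - 6) = (3 + X)/(-11) = (3 + X)*(-1/11) = -3/11 - X/11)
w(-13, -39)*g = (-3/11 - 1/11*(-13))*(-1 + sqrt(5)) = (-3/11 + 13/11)*(-1 + sqrt(5)) = 10*(-1 + sqrt(5))/11 = -10/11 + 10*sqrt(5)/11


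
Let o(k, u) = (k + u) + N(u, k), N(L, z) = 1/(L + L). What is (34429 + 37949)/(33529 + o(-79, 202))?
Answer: 3248968/1510601 ≈ 2.1508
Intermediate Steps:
N(L, z) = 1/(2*L)
o(k, u) = k + u + 1/(2*u) (o(k, u) = (k + u) + 1/(2*u) = k + u + 1/(2*u))
(34429 + 37949)/(33529 + o(-79, 202)) = (34429 + 37949)/(33529 + (-79 + 202 + (½)/202)) = 72378/(33529 + (-79 + 202 + (½)*(1/202))) = 72378/(33529 + (-79 + 202 + 1/404)) = 72378/(33529 + 49693/404) = 72378/(13595409/404) = 72378*(404/13595409) = 3248968/1510601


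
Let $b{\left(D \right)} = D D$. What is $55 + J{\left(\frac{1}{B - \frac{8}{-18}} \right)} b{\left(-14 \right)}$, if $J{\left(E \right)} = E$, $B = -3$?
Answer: $- \frac{499}{23} \approx -21.696$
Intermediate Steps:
$b{\left(D \right)} = D^{2}$
$55 + J{\left(\frac{1}{B - \frac{8}{-18}} \right)} b{\left(-14 \right)} = 55 + \frac{\left(-14\right)^{2}}{-3 - \frac{8}{-18}} = 55 + \frac{1}{-3 - - \frac{4}{9}} \cdot 196 = 55 + \frac{1}{-3 + \frac{4}{9}} \cdot 196 = 55 + \frac{1}{- \frac{23}{9}} \cdot 196 = 55 - \frac{1764}{23} = - \frac{499}{23}$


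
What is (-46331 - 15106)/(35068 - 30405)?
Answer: -61437/4663 ≈ -13.175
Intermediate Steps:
(-46331 - 15106)/(35068 - 30405) = -61437/4663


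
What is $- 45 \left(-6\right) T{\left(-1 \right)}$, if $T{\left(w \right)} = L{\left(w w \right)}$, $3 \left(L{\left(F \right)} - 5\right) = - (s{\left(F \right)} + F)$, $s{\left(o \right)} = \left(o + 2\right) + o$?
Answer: $900$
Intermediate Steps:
$s{\left(o \right)} = 2 + 2 o$ ($s{\left(o \right)} = \left(2 + o\right) + o = 2 + 2 o$)
$L{\left(F \right)} = \frac{13}{3} - F$ ($L{\left(F \right)} = 5 + \frac{\left(-1\right) \left(\left(2 + 2 F\right) + F\right)}{3} = 5 + \frac{\left(-1\right) \left(2 + 3 F\right)}{3} = 5 + \frac{-2 - 3 F}{3} = 5 - \left(\frac{2}{3} + F\right) = \frac{13}{3} - F$)
$T{\left(w \right)} = \frac{13}{3} - w^{2}$ ($T{\left(w \right)} = \frac{13}{3} - w w = \frac{13}{3} - w^{2}$)
$- 45 \left(-6\right) T{\left(-1 \right)} = - 45 \left(-6\right) \left(\frac{13}{3} - \left(-1\right)^{2}\right) = - \left(-270\right) \left(\frac{13}{3} - 1\right) = - \frac{\left(-270\right) 10}{3} = \left(-1\right) \left(-900\right) = 900$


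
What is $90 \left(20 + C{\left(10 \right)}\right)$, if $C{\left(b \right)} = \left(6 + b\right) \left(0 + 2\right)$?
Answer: $4680$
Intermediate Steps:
$C{\left(b \right)} = 12 + 2 b$ ($C{\left(b \right)} = \left(6 + b\right) 2 = 12 + 2 b$)
$90 \left(20 + C{\left(10 \right)}\right) = 90 \left(20 + \left(12 + 2 \cdot 10\right)\right) = 90 \left(20 + \left(12 + 20\right)\right) = 90 \left(20 + 32\right) = 90 \cdot 52 = 4680$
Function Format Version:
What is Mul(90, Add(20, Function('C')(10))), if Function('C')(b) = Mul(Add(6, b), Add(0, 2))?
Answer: 4680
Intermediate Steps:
Function('C')(b) = Add(12, Mul(2, b)) (Function('C')(b) = Mul(Add(6, b), 2) = Add(12, Mul(2, b)))
Mul(90, Add(20, Function('C')(10))) = Mul(90, Add(20, Add(12, Mul(2, 10)))) = Mul(90, Add(20, Add(12, 20))) = Mul(90, Add(20, 32)) = Mul(90, 52) = 4680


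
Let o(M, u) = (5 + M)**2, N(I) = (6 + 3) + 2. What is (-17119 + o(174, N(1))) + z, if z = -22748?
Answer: -7826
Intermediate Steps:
N(I) = 11 (N(I) = 9 + 2 = 11)
(-17119 + o(174, N(1))) + z = (-17119 + (5 + 174)**2) - 22748 = (-17119 + 179**2) - 22748 = (-17119 + 32041) - 22748 = 14922 - 22748 = -7826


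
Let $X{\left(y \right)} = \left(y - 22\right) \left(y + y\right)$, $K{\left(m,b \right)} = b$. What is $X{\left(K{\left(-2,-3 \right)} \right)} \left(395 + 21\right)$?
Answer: $62400$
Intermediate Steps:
$X{\left(y \right)} = 2 y \left(-22 + y\right)$ ($X{\left(y \right)} = \left(-22 + y\right) 2 y = 2 y \left(-22 + y\right)$)
$X{\left(K{\left(-2,-3 \right)} \right)} \left(395 + 21\right) = 2 \left(-3\right) \left(-22 - 3\right) \left(395 + 21\right) = 2 \left(-3\right) \left(-25\right) 416 = 150 \cdot 416 = 62400$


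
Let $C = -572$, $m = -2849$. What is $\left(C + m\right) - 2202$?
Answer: $-5623$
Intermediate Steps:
$\left(C + m\right) - 2202 = \left(-572 - 2849\right) - 2202 = -3421 - 2202 = -5623$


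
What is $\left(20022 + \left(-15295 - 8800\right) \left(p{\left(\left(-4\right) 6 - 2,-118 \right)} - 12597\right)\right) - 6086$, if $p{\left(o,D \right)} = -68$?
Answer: $305177111$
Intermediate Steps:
$\left(20022 + \left(-15295 - 8800\right) \left(p{\left(\left(-4\right) 6 - 2,-118 \right)} - 12597\right)\right) - 6086 = \left(20022 + \left(-15295 - 8800\right) \left(-68 - 12597\right)\right) - 6086 = \left(20022 - -305163175\right) - 6086 = \left(20022 + 305163175\right) - 6086 = 305183197 - 6086 = 305177111$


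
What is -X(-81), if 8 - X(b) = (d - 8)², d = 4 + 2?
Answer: -4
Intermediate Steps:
d = 6
X(b) = 4 (X(b) = 8 - (6 - 8)² = 8 - 1*(-2)² = 8 - 1*4 = 8 - 4 = 4)
-X(-81) = -1*4 = -4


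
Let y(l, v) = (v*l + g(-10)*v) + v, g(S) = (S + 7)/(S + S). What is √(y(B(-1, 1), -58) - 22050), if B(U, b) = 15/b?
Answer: I*√2298670/10 ≈ 151.61*I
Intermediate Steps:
g(S) = (7 + S)/(2*S) (g(S) = (7 + S)/((2*S)) = (7 + S)*(1/(2*S)) = (7 + S)/(2*S))
y(l, v) = 23*v/20 + l*v (y(l, v) = (v*l + ((½)*(7 - 10)/(-10))*v) + v = (l*v + ((½)*(-⅒)*(-3))*v) + v = (l*v + 3*v/20) + v = (3*v/20 + l*v) + v = 23*v/20 + l*v)
√(y(B(-1, 1), -58) - 22050) = √((1/20)*(-58)*(23 + 20*(15/1)) - 22050) = √((1/20)*(-58)*(23 + 20*(15*1)) - 22050) = √((1/20)*(-58)*(23 + 20*15) - 22050) = √((1/20)*(-58)*(23 + 300) - 22050) = √((1/20)*(-58)*323 - 22050) = √(-9367/10 - 22050) = √(-229867/10) = I*√2298670/10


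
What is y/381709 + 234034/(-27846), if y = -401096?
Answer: -50250901661/5314534407 ≈ -9.4554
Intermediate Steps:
y/381709 + 234034/(-27846) = -401096/381709 + 234034/(-27846) = -401096*1/381709 + 234034*(-1/27846) = -401096/381709 - 117017/13923 = -50250901661/5314534407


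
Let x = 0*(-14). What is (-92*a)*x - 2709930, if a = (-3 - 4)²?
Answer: -2709930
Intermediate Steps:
x = 0
a = 49 (a = (-7)² = 49)
(-92*a)*x - 2709930 = -92*49*0 - 2709930 = -4508*0 - 2709930 = 0 - 2709930 = -2709930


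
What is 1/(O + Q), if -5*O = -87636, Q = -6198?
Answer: 5/56646 ≈ 8.8267e-5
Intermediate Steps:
O = 87636/5 (O = -1/5*(-87636) = 87636/5 ≈ 17527.)
1/(O + Q) = 1/(87636/5 - 6198) = 1/(56646/5) = 5/56646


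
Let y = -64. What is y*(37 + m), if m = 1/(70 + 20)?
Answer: -106592/45 ≈ -2368.7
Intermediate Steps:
m = 1/90 ≈ 0.011111
y*(37 + m) = -64*(37 + 1/90) = -64*3331/90 = -106592/45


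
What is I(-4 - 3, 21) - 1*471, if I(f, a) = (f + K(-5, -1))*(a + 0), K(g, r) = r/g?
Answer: -3069/5 ≈ -613.80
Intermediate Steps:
I(f, a) = a*(⅕ + f) (I(f, a) = (f - 1/(-5))*(a + 0) = (f - 1*(-⅕))*a = (f + ⅕)*a = (⅕ + f)*a = a*(⅕ + f))
I(-4 - 3, 21) - 1*471 = 21*(⅕ + (-4 - 3)) - 1*471 = 21*(⅕ - 7) - 471 = 21*(-34/5) - 471 = -714/5 - 471 = -3069/5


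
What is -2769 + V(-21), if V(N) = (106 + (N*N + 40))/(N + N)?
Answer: -116885/42 ≈ -2783.0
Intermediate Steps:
V(N) = (146 + N²)/(2*N) (V(N) = (106 + (N² + 40))/((2*N)) = (106 + (40 + N²))*(1/(2*N)) = (146 + N²)*(1/(2*N)) = (146 + N²)/(2*N))
-2769 + V(-21) = -2769 + ((½)*(-21) + 73/(-21)) = -2769 + (-21/2 + 73*(-1/21)) = -2769 + (-21/2 - 73/21) = -2769 - 587/42 = -116885/42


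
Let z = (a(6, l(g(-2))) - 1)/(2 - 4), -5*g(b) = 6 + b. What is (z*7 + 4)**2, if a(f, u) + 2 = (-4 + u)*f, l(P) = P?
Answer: 1329409/100 ≈ 13294.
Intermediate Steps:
g(b) = -6/5 - b/5 (g(b) = -(6 + b)/5 = -6/5 - b/5)
a(f, u) = -2 + f*(-4 + u) (a(f, u) = -2 + (-4 + u)*f = -2 + f*(-4 + u))
z = 159/10 (z = ((-2 - 4*6 + 6*(-6/5 - 1/5*(-2))) - 1)/(2 - 4) = ((-2 - 24 + 6*(-6/5 + 2/5)) - 1)/(-2) = ((-2 - 24 + 6*(-4/5)) - 1)*(-1/2) = ((-2 - 24 - 24/5) - 1)*(-1/2) = (-154/5 - 1)*(-1/2) = -159/5*(-1/2) = 159/10 ≈ 15.900)
(z*7 + 4)**2 = ((159/10)*7 + 4)**2 = (1113/10 + 4)**2 = (1153/10)**2 = 1329409/100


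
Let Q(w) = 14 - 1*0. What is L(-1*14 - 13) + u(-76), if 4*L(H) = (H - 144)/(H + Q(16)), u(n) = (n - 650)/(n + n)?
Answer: 1992/247 ≈ 8.0648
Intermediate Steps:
Q(w) = 14 (Q(w) = 14 + 0 = 14)
u(n) = (-650 + n)/(2*n) (u(n) = (-650 + n)/((2*n)) = (-650 + n)*(1/(2*n)) = (-650 + n)/(2*n))
L(H) = (-144 + H)/(4*(14 + H)) (L(H) = ((H - 144)/(H + 14))/4 = ((-144 + H)/(14 + H))/4 = (-144 + H)/(4*(14 + H)))
L(-1*14 - 13) + u(-76) = (-144 + (-1*14 - 13))/(4*(14 + (-1*14 - 13))) + (1/2)*(-650 - 76)/(-76) = (-144 + (-14 - 13))/(4*(14 + (-14 - 13))) + (1/2)*(-1/76)*(-726) = (-144 - 27)/(4*(14 - 27)) + 363/76 = (1/4)*(-171)/(-13) + 363/76 = (1/4)*(-1/13)*(-171) + 363/76 = 171/52 + 363/76 = 1992/247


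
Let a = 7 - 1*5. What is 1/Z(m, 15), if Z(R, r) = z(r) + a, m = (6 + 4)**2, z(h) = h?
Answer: 1/17 ≈ 0.058824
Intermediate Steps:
m = 100 (m = 10**2 = 100)
a = 2 (a = 7 - 5 = 2)
Z(R, r) = 2 + r (Z(R, r) = r + 2 = 2 + r)
1/Z(m, 15) = 1/(2 + 15) = 1/17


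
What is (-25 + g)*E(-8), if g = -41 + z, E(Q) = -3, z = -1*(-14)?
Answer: 156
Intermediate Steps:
z = 14
g = -27 (g = -41 + 14 = -27)
(-25 + g)*E(-8) = (-25 - 27)*(-3) = -52*(-3) = 156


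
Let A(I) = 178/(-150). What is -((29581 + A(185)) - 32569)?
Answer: 224189/75 ≈ 2989.2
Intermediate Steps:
A(I) = -89/75 (A(I) = 178*(-1/150) = -89/75)
-((29581 + A(185)) - 32569) = -((29581 - 89/75) - 32569) = -(2218486/75 - 32569) = -1*(-224189/75) = 224189/75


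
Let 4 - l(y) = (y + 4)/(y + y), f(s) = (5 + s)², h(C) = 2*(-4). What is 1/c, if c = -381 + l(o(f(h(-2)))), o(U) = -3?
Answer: -6/2261 ≈ -0.0026537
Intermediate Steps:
h(C) = -8
l(y) = 4 - (4 + y)/(2*y) (l(y) = 4 - (y + 4)/(y + y) = 4 - (4 + y)/(2*y))
c = -2261/6 (c = -381 + (7/2 - 2/(-3)) = -381 + (7/2 - 2*(-⅓)) = -381 + (7/2 + ⅔) = -381 + 25/6 = -2261/6 ≈ -376.83)
1/c = 1/(-2261/6) = -6/2261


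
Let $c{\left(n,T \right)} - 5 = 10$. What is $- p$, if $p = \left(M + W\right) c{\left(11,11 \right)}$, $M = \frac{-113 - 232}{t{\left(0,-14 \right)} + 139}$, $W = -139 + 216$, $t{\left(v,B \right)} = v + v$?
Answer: $- \frac{155370}{139} \approx -1117.8$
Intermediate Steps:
$t{\left(v,B \right)} = 2 v$
$c{\left(n,T \right)} = 15$ ($c{\left(n,T \right)} = 5 + 10 = 15$)
$W = 77$
$M = - \frac{345}{139}$ ($M = \frac{-113 - 232}{2 \cdot 0 + 139} = \frac{-113 - 232}{0 + 139} = - \frac{345}{139} \approx -2.482$)
$p = \frac{155370}{139}$ ($p = \left(- \frac{345}{139} + 77\right) 15 = \frac{10358}{139} \cdot 15 = \frac{155370}{139} \approx 1117.8$)
$- p = \left(-1\right) \frac{155370}{139} = - \frac{155370}{139}$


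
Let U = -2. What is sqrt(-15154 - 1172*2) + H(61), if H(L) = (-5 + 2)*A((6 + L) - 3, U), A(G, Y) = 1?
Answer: -3 + I*sqrt(17498) ≈ -3.0 + 132.28*I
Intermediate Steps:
H(L) = -3 (H(L) = (-5 + 2)*1 = -3*1 = -3)
sqrt(-15154 - 1172*2) + H(61) = sqrt(-15154 - 1172*2) - 3 = sqrt(-15154 - 2344) - 3 = sqrt(-17498) - 3 = I*sqrt(17498) - 3 = -3 + I*sqrt(17498)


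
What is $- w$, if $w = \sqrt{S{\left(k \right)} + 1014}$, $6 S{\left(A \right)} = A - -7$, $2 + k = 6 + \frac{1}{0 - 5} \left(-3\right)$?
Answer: $- \frac{7 \sqrt{4665}}{15} \approx -31.874$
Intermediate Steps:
$k = \frac{23}{5}$ ($k = -2 + \left(6 + \frac{1}{0 - 5} \left(-3\right)\right) = -2 + \left(6 + \frac{1}{-5} \left(-3\right)\right) = -2 + \left(6 - - \frac{3}{5}\right) = -2 + \left(6 + \frac{3}{5}\right) = -2 + \frac{33}{5} = \frac{23}{5} \approx 4.6$)
$S{\left(A \right)} = \frac{7}{6} + \frac{A}{6}$ ($S{\left(A \right)} = \frac{A - -7}{6} = \frac{A + 7}{6} = \frac{7 + A}{6} = \frac{7}{6} + \frac{A}{6}$)
$w = \frac{7 \sqrt{4665}}{15}$ ($w = \sqrt{\left(\frac{7}{6} + \frac{1}{6} \cdot \frac{23}{5}\right) + 1014} = \sqrt{\left(\frac{7}{6} + \frac{23}{30}\right) + 1014} = \sqrt{\frac{29}{15} + 1014} = \sqrt{\frac{15239}{15}} = \frac{7 \sqrt{4665}}{15} \approx 31.874$)
$- w = - \frac{7 \sqrt{4665}}{15}$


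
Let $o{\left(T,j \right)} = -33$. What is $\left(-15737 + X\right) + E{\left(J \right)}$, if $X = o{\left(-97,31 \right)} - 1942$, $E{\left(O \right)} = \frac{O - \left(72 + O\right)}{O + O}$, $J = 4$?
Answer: $-17721$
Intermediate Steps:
$E{\left(O \right)} = - \frac{36}{O}$ ($E{\left(O \right)} = - \frac{72}{2 O} = - 72 \frac{1}{2 O} = - \frac{36}{O}$)
$X = -1975$ ($X = -33 - 1942 = -1975$)
$\left(-15737 + X\right) + E{\left(J \right)} = \left(-15737 - 1975\right) - \frac{36}{4} = -17712 - 9 = -17721$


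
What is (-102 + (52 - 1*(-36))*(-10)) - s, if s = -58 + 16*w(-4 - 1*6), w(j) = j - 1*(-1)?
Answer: -780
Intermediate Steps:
w(j) = 1 + j (w(j) = j + 1 = 1 + j)
s = -202 (s = -58 + 16*(1 + (-4 - 1*6)) = -58 + 16*(1 + (-4 - 6)) = -58 + 16*(1 - 10) = -58 + 16*(-9) = -58 - 144 = -202)
(-102 + (52 - 1*(-36))*(-10)) - s = (-102 + (52 - 1*(-36))*(-10)) - 1*(-202) = (-102 + (52 + 36)*(-10)) + 202 = (-102 + 88*(-10)) + 202 = (-102 - 880) + 202 = -982 + 202 = -780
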